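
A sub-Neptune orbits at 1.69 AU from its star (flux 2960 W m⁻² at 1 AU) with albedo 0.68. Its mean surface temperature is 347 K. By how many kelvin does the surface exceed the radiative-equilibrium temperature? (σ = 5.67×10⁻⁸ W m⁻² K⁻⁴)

S = 2960/1.69² = 1036 W m⁻².
T_eq = [S(1−A)/(4σ)]^(1/4) = [1036×0.32/(4×5.67×10⁻⁸)]^(1/4) = 195.5 K.
ΔT = T_surf − T_eq = 347 − 195.5.

ΔT ≈ 151.5 K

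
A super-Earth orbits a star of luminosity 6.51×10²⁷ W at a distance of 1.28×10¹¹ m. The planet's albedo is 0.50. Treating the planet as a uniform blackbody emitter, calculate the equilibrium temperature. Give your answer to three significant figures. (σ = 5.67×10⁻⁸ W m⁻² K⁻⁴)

T_eq ≈ 514 K

Flux: S = L/(4πd²) = 6.51×10²⁷/(4π×(1.28×10¹¹)²) = 3.16×10⁴ W m⁻².
Energy balance: absorbed = emitted ⇒ πR²·S(1−A) = 4πR²·σT_eq⁴, so T_eq⁴ = S(1−A)/(4σ).
T_eq = [3.16×10⁴ × 0.50 / (4 × 5.67×10⁻⁸)]^(1/4) = (6.97×10¹⁰)^(1/4) = 514 K.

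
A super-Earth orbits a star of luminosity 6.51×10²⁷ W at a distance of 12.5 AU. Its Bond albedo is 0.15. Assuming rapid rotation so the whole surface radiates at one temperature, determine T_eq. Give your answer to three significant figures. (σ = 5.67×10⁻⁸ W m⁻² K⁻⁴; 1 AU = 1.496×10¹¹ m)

T_eq ≈ 154 K

d = 12.5 AU = 1.87×10¹² m.
Flux: S = L/(4πd²) = 6.51×10²⁷/(4π×(1.87×10¹²)²) = 148 W m⁻².
Energy balance: absorbed = emitted ⇒ πR²·S(1−A) = 4πR²·σT_eq⁴, so T_eq⁴ = S(1−A)/(4σ).
T_eq = [148 × 0.85 / (4 × 5.67×10⁻⁸)]^(1/4) = (5.55×10⁸)^(1/4) = 154 K.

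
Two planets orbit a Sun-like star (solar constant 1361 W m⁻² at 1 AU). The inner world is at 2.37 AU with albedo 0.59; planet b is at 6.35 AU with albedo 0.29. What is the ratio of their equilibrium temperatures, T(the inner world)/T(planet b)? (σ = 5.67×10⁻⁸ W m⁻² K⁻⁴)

T₁/T₂ ≈ 1.427

T_eq = [S₀(1−A)/(4σd²)]^(1/4), so T ∝ (1−A)^(1/4) / √d.
T₁ = [1361×0.41/(4×5.67×10⁻⁸×2.37²)]^(1/4) = 144.67 K.
T₂ = [1361×0.71/(4×5.67×10⁻⁸×6.35²)]^(1/4) = 101.39 K.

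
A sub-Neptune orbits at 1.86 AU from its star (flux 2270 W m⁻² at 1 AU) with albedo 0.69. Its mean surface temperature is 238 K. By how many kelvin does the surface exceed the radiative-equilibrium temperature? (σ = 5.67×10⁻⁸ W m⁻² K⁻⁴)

S = 2270/1.86² = 656.1 W m⁻².
T_eq = [S(1−A)/(4σ)]^(1/4) = [656.1×0.31/(4×5.67×10⁻⁸)]^(1/4) = 173.1 K.
ΔT = T_surf − T_eq = 238 − 173.1.

ΔT ≈ 64.9 K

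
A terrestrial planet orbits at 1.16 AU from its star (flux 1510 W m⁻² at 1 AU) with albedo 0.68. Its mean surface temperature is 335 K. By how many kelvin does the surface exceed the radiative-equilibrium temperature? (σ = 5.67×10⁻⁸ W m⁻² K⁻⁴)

S = 1510/1.16² = 1122 W m⁻².
T_eq = [S(1−A)/(4σ)]^(1/4) = [1122×0.32/(4×5.67×10⁻⁸)]^(1/4) = 199.5 K.
ΔT = T_surf − T_eq = 335 − 199.5.

ΔT ≈ 135.5 K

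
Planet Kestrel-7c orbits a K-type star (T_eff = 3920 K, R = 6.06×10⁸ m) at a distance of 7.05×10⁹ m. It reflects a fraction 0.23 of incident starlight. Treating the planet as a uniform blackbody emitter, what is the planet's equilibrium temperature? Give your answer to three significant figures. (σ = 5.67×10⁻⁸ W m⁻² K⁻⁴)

L = 4πR_⋆²σT_⋆⁴ = 4π(6.06×10⁸)² × 5.67×10⁻⁸ × (3920)⁴ = 6.18×10²⁵ W.
S = L/(4πd²) = 9.89×10⁴ W m⁻².
Energy balance: absorbed = emitted ⇒ πR²·S(1−A) = 4πR²·σT_eq⁴, so T_eq⁴ = S(1−A)/(4σ).
T_eq = [9.89×10⁴ × 0.77 / (4 × 5.67×10⁻⁸)]^(1/4) = (3.36×10¹¹)^(1/4) = 761 K.

T_eq ≈ 761 K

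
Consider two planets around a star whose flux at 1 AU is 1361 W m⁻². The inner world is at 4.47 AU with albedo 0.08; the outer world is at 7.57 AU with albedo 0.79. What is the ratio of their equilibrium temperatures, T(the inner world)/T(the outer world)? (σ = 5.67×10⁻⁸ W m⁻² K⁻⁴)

T₁/T₂ ≈ 1.883

T_eq = [S₀(1−A)/(4σd²)]^(1/4), so T ∝ (1−A)^(1/4) / √d.
T₁ = [1361×0.92/(4×5.67×10⁻⁸×4.47²)]^(1/4) = 128.93 K.
T₂ = [1361×0.21/(4×5.67×10⁻⁸×7.57²)]^(1/4) = 68.48 K.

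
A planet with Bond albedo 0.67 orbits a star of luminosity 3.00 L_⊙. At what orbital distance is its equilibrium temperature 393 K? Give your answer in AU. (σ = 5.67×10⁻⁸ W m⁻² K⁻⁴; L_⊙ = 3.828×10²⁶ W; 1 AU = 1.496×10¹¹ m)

L = 3.00 × 3.828×10²⁶ = 1.15×10²⁷ W.
From T_eq⁴ = L(1−A)/(16πσd²): d = √[L(1−A)/(16πσT_eq⁴)].
d = √[1.15×10²⁷ × 0.33 / (16π × 5.67×10⁻⁸ × (393)⁴)] = 7.47×10¹⁰ m = 0.499 AU.

d ≈ 0.499 AU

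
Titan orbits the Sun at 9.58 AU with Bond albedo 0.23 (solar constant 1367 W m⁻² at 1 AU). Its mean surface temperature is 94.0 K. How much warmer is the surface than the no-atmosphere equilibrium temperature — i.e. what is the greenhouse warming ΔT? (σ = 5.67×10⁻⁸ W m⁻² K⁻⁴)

S = 1367/9.58² = 14.89 W m⁻².
T_eq = [S(1−A)/(4σ)]^(1/4) = [14.89×0.77/(4×5.67×10⁻⁸)]^(1/4) = 84.3 K.
ΔT = T_surf − T_eq = 94 − 84.3.

ΔT ≈ 9.7 K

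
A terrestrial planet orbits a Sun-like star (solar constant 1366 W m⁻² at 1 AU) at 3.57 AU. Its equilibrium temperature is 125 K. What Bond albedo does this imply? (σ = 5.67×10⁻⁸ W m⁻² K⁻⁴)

A ≈ 0.48

Flux at 3.57 AU: S = 1366/3.57² = 107 W m⁻².
From T_eq⁴ = S(1−A)/(4σ): 1−A = 4σT_eq⁴/S.
1−A = 4 × 5.67×10⁻⁸ × (125)⁴ / 107 = 0.517.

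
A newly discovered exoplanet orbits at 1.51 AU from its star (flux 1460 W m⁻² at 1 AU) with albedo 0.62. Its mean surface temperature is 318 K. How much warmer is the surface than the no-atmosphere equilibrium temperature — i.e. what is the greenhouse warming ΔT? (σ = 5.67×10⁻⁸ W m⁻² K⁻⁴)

ΔT ≈ 137.0 K

S = 1460/1.51² = 640.3 W m⁻².
T_eq = [S(1−A)/(4σ)]^(1/4) = [640.3×0.38/(4×5.67×10⁻⁸)]^(1/4) = 181.0 K.
ΔT = T_surf − T_eq = 318 − 181.0.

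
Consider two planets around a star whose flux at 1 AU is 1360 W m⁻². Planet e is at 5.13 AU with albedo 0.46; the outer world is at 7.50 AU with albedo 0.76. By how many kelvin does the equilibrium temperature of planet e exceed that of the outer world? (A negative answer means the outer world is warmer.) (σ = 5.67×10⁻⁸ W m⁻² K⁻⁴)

ΔT ≈ 34.2 K

T_eq = [S₀(1−A)/(4σd²)]^(1/4), so T ∝ (1−A)^(1/4) / √d.
T₁ = [1360×0.54/(4×5.67×10⁻⁸×5.13²)]^(1/4) = 105.32 K.
T₂ = [1360×0.24/(4×5.67×10⁻⁸×7.50²)]^(1/4) = 71.12 K.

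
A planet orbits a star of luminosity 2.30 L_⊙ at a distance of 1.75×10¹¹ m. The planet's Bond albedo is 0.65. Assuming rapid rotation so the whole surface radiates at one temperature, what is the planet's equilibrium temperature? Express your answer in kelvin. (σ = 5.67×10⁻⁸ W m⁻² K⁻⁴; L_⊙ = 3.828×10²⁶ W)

L = 2.30 × 3.828×10²⁶ = 8.80×10²⁶ W.
Flux: S = L/(4πd²) = 8.80×10²⁶/(4π×(1.75×10¹¹)²) = 2290 W m⁻².
Energy balance: absorbed = emitted ⇒ πR²·S(1−A) = 4πR²·σT_eq⁴, so T_eq⁴ = S(1−A)/(4σ).
T_eq = [2290 × 0.35 / (4 × 5.67×10⁻⁸)]^(1/4) = (3.53×10⁹)^(1/4) = 244 K.

T_eq ≈ 244 K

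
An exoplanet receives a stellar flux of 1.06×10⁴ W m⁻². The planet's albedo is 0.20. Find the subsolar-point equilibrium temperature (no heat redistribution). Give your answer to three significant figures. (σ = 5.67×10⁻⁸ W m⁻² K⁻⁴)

At the subsolar point the surface absorbs S(1−A) and emits σT⁴ per unit area — no factor of 4, since only the local patch is in balance.
T = [1.06×10⁴ × 0.80 / 5.67×10⁻⁸]^(1/4) = (1.50×10¹¹)^(1/4) = 622 K.

T_ss ≈ 622 K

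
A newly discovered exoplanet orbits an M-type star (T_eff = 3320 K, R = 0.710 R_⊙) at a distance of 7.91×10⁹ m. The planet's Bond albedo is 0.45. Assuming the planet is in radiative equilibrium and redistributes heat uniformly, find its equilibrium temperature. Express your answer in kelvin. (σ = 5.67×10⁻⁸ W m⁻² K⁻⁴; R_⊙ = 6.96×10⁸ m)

T_eq ≈ 505 K

R_⋆ = 0.710 × 6.96×10⁸ = 4.94×10⁸ m.
L = 4πR_⋆²σT_⋆⁴ = 4π(4.94×10⁸)² × 5.67×10⁻⁸ × (3320)⁴ = 2.11×10²⁵ W.
S = L/(4πd²) = 2.69×10⁴ W m⁻².
Energy balance: absorbed = emitted ⇒ πR²·S(1−A) = 4πR²·σT_eq⁴, so T_eq⁴ = S(1−A)/(4σ).
T_eq = [2.69×10⁴ × 0.55 / (4 × 5.67×10⁻⁸)]^(1/4) = (6.52×10¹⁰)^(1/4) = 505 K.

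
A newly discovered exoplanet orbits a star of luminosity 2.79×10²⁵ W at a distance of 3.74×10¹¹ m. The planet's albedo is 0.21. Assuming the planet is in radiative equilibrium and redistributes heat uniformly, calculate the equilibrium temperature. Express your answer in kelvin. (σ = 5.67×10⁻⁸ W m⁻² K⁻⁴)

Flux: S = L/(4πd²) = 2.79×10²⁵/(4π×(3.74×10¹¹)²) = 15.9 W m⁻².
Energy balance: absorbed = emitted ⇒ πR²·S(1−A) = 4πR²·σT_eq⁴, so T_eq⁴ = S(1−A)/(4σ).
T_eq = [15.9 × 0.79 / (4 × 5.67×10⁻⁸)]^(1/4) = (5.53×10⁷)^(1/4) = 86.2 K.

T_eq ≈ 86.2 K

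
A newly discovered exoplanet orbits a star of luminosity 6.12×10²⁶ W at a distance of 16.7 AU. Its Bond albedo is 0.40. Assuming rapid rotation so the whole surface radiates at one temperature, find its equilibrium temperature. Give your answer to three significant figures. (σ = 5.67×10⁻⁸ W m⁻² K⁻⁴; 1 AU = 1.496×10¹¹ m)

d = 16.7 AU = 2.50×10¹² m.
Flux: S = L/(4πd²) = 6.12×10²⁶/(4π×(2.50×10¹²)²) = 7.80 W m⁻².
Energy balance: absorbed = emitted ⇒ πR²·S(1−A) = 4πR²·σT_eq⁴, so T_eq⁴ = S(1−A)/(4σ).
T_eq = [7.80 × 0.60 / (4 × 5.67×10⁻⁸)]^(1/4) = (2.06×10⁷)^(1/4) = 67.4 K.

T_eq ≈ 67.4 K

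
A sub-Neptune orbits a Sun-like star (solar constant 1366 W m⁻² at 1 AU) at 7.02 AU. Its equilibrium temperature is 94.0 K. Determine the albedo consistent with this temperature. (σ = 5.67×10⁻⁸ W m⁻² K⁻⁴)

A ≈ 0.36

Flux at 7.02 AU: S = 1366/7.02² = 27.7 W m⁻².
From T_eq⁴ = S(1−A)/(4σ): 1−A = 4σT_eq⁴/S.
1−A = 4 × 5.67×10⁻⁸ × (94.0)⁴ / 27.7 = 0.639.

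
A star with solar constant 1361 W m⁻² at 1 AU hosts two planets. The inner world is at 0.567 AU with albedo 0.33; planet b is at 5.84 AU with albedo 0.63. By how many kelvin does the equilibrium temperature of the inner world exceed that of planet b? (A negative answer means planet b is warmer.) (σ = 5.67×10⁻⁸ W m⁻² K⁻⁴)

T_eq = [S₀(1−A)/(4σd²)]^(1/4), so T ∝ (1−A)^(1/4) / √d.
T₁ = [1361×0.67/(4×5.67×10⁻⁸×0.567²)]^(1/4) = 334.41 K.
T₂ = [1361×0.37/(4×5.67×10⁻⁸×5.84²)]^(1/4) = 89.83 K.

ΔT ≈ 244.6 K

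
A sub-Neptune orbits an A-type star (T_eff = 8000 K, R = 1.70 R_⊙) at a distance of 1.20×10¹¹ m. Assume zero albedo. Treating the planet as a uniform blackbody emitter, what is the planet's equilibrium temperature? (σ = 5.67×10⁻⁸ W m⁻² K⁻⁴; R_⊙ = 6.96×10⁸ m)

R_⋆ = 1.70 × 6.96×10⁸ = 1.18×10⁹ m.
L = 4πR_⋆²σT_⋆⁴ = 4π(1.18×10⁹)² × 5.67×10⁻⁸ × (8000)⁴ = 4.09×10²⁷ W.
S = L/(4πd²) = 2.26×10⁴ W m⁻².
Energy balance: absorbed = emitted ⇒ πR²·S(1−A) = 4πR²·σT_eq⁴, so T_eq⁴ = S(1−A)/(4σ).
T_eq = [2.26×10⁴ × 1.00 / (4 × 5.67×10⁻⁸)]^(1/4) = (9.96×10¹⁰)^(1/4) = 562 K.

T_eq ≈ 562 K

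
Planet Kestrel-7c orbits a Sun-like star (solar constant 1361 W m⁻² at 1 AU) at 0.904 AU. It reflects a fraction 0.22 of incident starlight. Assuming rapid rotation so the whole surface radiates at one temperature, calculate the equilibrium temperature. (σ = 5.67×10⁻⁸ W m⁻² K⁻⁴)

T_eq ≈ 275 K

Flux at 0.904 AU: S = 1361/0.904² = 1670 W m⁻².
Energy balance: absorbed = emitted ⇒ πR²·S(1−A) = 4πR²·σT_eq⁴, so T_eq⁴ = S(1−A)/(4σ).
T_eq = [1670 × 0.78 / (4 × 5.67×10⁻⁸)]^(1/4) = (5.73×10⁹)^(1/4) = 275 K.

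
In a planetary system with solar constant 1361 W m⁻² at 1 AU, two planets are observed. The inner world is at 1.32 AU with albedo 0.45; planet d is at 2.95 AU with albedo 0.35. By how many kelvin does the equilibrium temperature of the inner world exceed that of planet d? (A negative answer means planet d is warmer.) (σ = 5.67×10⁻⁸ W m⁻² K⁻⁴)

T_eq = [S₀(1−A)/(4σd²)]^(1/4), so T ∝ (1−A)^(1/4) / √d.
T₁ = [1361×0.55/(4×5.67×10⁻⁸×1.32²)]^(1/4) = 208.62 K.
T₂ = [1361×0.65/(4×5.67×10⁻⁸×2.95²)]^(1/4) = 145.50 K.

ΔT ≈ 63.1 K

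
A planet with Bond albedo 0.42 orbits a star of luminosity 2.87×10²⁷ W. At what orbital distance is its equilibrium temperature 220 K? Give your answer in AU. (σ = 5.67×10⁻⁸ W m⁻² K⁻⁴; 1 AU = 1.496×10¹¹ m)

d ≈ 3.34 AU

From T_eq⁴ = L(1−A)/(16πσd²): d = √[L(1−A)/(16πσT_eq⁴)].
d = √[2.87×10²⁷ × 0.58 / (16π × 5.67×10⁻⁸ × (220)⁴)] = 4.99×10¹¹ m = 3.34 AU.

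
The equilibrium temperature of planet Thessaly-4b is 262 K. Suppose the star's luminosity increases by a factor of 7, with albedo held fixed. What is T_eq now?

T_eq ≈ 426 K

T_eq ∝ L^(1/4) · d^(−1/2).
T′ = 262 × 7^(1/4) = 426 K.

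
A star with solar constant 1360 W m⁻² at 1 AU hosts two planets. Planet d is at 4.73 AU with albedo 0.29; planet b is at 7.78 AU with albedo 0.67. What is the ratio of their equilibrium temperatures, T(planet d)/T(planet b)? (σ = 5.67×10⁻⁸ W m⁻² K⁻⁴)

T_eq = [S₀(1−A)/(4σd²)]^(1/4), so T ∝ (1−A)^(1/4) / √d.
T₁ = [1360×0.71/(4×5.67×10⁻⁸×4.73²)]^(1/4) = 117.45 K.
T₂ = [1360×0.33/(4×5.67×10⁻⁸×7.78²)]^(1/4) = 75.62 K.

T₁/T₂ ≈ 1.553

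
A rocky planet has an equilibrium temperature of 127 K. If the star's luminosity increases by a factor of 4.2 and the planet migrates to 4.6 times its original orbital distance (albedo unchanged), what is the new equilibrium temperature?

T_eq ≈ 84.8 K

T_eq ∝ L^(1/4) · d^(−1/2).
T′ = 127 × 4.2^(1/4) / 4.6^(1/2) = 84.8 K.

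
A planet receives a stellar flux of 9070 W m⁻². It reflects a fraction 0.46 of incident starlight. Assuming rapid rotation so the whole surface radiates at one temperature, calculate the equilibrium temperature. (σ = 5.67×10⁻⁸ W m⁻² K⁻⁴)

Energy balance: absorbed = emitted ⇒ πR²·S(1−A) = 4πR²·σT_eq⁴, so T_eq⁴ = S(1−A)/(4σ).
T_eq = [9070 × 0.54 / (4 × 5.67×10⁻⁸)]^(1/4) = (2.16×10¹⁰)^(1/4) = 383 K.

T_eq ≈ 383 K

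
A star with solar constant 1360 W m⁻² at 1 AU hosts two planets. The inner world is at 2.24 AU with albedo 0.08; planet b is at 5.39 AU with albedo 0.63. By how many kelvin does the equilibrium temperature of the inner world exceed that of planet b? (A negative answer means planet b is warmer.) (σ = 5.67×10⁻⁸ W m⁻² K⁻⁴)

ΔT ≈ 88.6 K

T_eq = [S₀(1−A)/(4σd²)]^(1/4), so T ∝ (1−A)^(1/4) / √d.
T₁ = [1360×0.92/(4×5.67×10⁻⁸×2.24²)]^(1/4) = 182.09 K.
T₂ = [1360×0.37/(4×5.67×10⁻⁸×5.39²)]^(1/4) = 93.48 K.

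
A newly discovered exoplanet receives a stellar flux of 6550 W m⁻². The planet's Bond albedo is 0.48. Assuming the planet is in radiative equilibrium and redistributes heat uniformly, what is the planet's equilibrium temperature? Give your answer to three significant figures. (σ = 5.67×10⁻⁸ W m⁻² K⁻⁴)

T_eq ≈ 350 K

Energy balance: absorbed = emitted ⇒ πR²·S(1−A) = 4πR²·σT_eq⁴, so T_eq⁴ = S(1−A)/(4σ).
T_eq = [6550 × 0.52 / (4 × 5.67×10⁻⁸)]^(1/4) = (1.50×10¹⁰)^(1/4) = 350 K.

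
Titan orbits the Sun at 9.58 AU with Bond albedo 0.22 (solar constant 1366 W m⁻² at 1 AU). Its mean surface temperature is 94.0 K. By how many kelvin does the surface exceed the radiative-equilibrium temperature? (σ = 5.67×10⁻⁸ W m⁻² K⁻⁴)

S = 1366/9.58² = 14.88 W m⁻².
T_eq = [S(1−A)/(4σ)]^(1/4) = [14.88×0.78/(4×5.67×10⁻⁸)]^(1/4) = 84.6 K.
ΔT = T_surf − T_eq = 94 − 84.6.

ΔT ≈ 9.4 K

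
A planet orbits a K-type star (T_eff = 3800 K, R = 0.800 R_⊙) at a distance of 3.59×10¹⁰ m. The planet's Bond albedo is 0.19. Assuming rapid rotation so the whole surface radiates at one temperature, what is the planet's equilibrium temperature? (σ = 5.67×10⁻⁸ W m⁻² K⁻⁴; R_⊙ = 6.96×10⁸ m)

T_eq ≈ 317 K

R_⋆ = 0.800 × 6.96×10⁸ = 5.57×10⁸ m.
L = 4πR_⋆²σT_⋆⁴ = 4π(5.57×10⁸)² × 5.67×10⁻⁸ × (3800)⁴ = 4.61×10²⁵ W.
S = L/(4πd²) = 2840 W m⁻².
Energy balance: absorbed = emitted ⇒ πR²·S(1−A) = 4πR²·σT_eq⁴, so T_eq⁴ = S(1−A)/(4σ).
T_eq = [2840 × 0.81 / (4 × 5.67×10⁻⁸)]^(1/4) = (1.02×10¹⁰)^(1/4) = 317 K.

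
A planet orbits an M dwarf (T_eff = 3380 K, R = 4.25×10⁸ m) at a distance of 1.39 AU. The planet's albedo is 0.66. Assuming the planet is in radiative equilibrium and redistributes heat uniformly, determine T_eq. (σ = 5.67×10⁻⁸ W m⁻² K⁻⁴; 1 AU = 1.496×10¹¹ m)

T_eq ≈ 82.5 K

d = 1.39 AU = 2.08×10¹¹ m.
L = 4πR_⋆²σT_⋆⁴ = 4π(4.25×10⁸)² × 5.67×10⁻⁸ × (3380)⁴ = 1.68×10²⁵ W.
S = L/(4πd²) = 30.9 W m⁻².
Energy balance: absorbed = emitted ⇒ πR²·S(1−A) = 4πR²·σT_eq⁴, so T_eq⁴ = S(1−A)/(4σ).
T_eq = [30.9 × 0.34 / (4 × 5.67×10⁻⁸)]^(1/4) = (4.63×10⁷)^(1/4) = 82.5 K.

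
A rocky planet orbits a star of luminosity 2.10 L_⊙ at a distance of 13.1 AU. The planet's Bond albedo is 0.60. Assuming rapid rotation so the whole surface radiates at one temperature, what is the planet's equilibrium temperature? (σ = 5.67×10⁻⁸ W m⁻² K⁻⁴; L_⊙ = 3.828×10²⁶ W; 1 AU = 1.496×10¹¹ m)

T_eq ≈ 73.6 K

d = 13.1 AU = 1.96×10¹² m.
L = 2.10 × 3.828×10²⁶ = 8.04×10²⁶ W.
Flux: S = L/(4πd²) = 8.04×10²⁶/(4π×(1.96×10¹²)²) = 16.7 W m⁻².
Energy balance: absorbed = emitted ⇒ πR²·S(1−A) = 4πR²·σT_eq⁴, so T_eq⁴ = S(1−A)/(4σ).
T_eq = [16.7 × 0.40 / (4 × 5.67×10⁻⁸)]^(1/4) = (2.94×10⁷)^(1/4) = 73.6 K.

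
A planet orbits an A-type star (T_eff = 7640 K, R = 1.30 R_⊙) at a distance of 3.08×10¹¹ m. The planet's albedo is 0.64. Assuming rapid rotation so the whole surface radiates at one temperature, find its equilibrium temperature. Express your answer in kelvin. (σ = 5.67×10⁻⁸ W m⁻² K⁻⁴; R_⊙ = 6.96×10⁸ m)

R_⋆ = 1.30 × 6.96×10⁸ = 9.05×10⁸ m.
L = 4πR_⋆²σT_⋆⁴ = 4π(9.05×10⁸)² × 5.67×10⁻⁸ × (7640)⁴ = 1.99×10²⁷ W.
S = L/(4πd²) = 1670 W m⁻².
Energy balance: absorbed = emitted ⇒ πR²·S(1−A) = 4πR²·σT_eq⁴, so T_eq⁴ = S(1−A)/(4σ).
T_eq = [1670 × 0.36 / (4 × 5.67×10⁻⁸)]^(1/4) = (2.65×10⁹)^(1/4) = 227 K.

T_eq ≈ 227 K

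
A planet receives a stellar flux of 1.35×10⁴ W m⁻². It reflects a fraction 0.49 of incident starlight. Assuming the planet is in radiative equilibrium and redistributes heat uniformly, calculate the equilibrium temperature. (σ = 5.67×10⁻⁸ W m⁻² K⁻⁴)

T_eq ≈ 417 K

Energy balance: absorbed = emitted ⇒ πR²·S(1−A) = 4πR²·σT_eq⁴, so T_eq⁴ = S(1−A)/(4σ).
T_eq = [1.35×10⁴ × 0.51 / (4 × 5.67×10⁻⁸)]^(1/4) = (3.04×10¹⁰)^(1/4) = 417 K.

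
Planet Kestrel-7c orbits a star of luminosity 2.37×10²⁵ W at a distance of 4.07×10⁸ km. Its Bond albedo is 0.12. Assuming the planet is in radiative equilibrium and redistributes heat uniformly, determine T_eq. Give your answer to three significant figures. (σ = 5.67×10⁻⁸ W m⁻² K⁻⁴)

T_eq ≈ 81.5 K

d = 4.07×10⁸ km = 4.07×10¹¹ m.
Flux: S = L/(4πd²) = 2.37×10²⁵/(4π×(4.07×10¹¹)²) = 11.4 W m⁻².
Energy balance: absorbed = emitted ⇒ πR²·S(1−A) = 4πR²·σT_eq⁴, so T_eq⁴ = S(1−A)/(4σ).
T_eq = [11.4 × 0.88 / (4 × 5.67×10⁻⁸)]^(1/4) = (4.42×10⁷)^(1/4) = 81.5 K.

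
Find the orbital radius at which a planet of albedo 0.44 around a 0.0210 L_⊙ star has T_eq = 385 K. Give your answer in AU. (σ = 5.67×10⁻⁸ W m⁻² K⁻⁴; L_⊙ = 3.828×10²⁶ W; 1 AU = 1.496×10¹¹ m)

d ≈ 0.0567 AU

L = 0.0210 × 3.828×10²⁶ = 8.04×10²⁴ W.
From T_eq⁴ = L(1−A)/(16πσd²): d = √[L(1−A)/(16πσT_eq⁴)].
d = √[8.04×10²⁴ × 0.56 / (16π × 5.67×10⁻⁸ × (385)⁴)] = 8.48×10⁹ m = 0.0567 AU.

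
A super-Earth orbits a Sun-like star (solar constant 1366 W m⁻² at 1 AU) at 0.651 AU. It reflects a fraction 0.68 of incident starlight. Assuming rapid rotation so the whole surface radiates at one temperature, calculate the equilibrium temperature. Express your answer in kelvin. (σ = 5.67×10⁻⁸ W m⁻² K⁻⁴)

Flux at 0.651 AU: S = 1366/0.651² = 3220 W m⁻².
Energy balance: absorbed = emitted ⇒ πR²·S(1−A) = 4πR²·σT_eq⁴, so T_eq⁴ = S(1−A)/(4σ).
T_eq = [3220 × 0.32 / (4 × 5.67×10⁻⁸)]^(1/4) = (4.55×10⁹)^(1/4) = 260 K.

T_eq ≈ 260 K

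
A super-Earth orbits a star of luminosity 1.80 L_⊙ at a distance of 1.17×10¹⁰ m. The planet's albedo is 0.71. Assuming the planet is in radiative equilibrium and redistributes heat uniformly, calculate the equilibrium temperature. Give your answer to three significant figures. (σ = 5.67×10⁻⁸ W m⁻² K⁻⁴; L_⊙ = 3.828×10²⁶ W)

T_eq ≈ 846 K

L = 1.80 × 3.828×10²⁶ = 6.89×10²⁶ W.
Flux: S = L/(4πd²) = 6.89×10²⁶/(4π×(1.17×10¹⁰)²) = 4.01×10⁵ W m⁻².
Energy balance: absorbed = emitted ⇒ πR²·S(1−A) = 4πR²·σT_eq⁴, so T_eq⁴ = S(1−A)/(4σ).
T_eq = [4.01×10⁵ × 0.29 / (4 × 5.67×10⁻⁸)]^(1/4) = (5.12×10¹¹)^(1/4) = 846 K.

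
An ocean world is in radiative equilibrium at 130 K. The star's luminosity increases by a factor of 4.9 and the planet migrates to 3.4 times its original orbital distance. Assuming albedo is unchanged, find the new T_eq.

T_eq ≈ 105 K

T_eq ∝ L^(1/4) · d^(−1/2).
T′ = 130 × 4.9^(1/4) / 3.4^(1/2) = 105 K.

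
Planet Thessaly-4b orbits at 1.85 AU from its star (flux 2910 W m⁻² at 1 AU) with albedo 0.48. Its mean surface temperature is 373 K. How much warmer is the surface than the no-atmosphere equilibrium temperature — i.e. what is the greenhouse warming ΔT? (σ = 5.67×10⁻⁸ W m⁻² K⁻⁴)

ΔT ≈ 162.9 K

S = 2910/1.85² = 850.3 W m⁻².
T_eq = [S(1−A)/(4σ)]^(1/4) = [850.3×0.52/(4×5.67×10⁻⁸)]^(1/4) = 210.1 K.
ΔT = T_surf − T_eq = 373 − 210.1.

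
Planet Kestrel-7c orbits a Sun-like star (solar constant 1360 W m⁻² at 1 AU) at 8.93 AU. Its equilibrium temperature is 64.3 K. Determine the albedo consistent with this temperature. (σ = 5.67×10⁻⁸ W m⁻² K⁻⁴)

Flux at 8.93 AU: S = 1360/8.93² = 17.1 W m⁻².
From T_eq⁴ = S(1−A)/(4σ): 1−A = 4σT_eq⁴/S.
1−A = 4 × 5.67×10⁻⁸ × (64.3)⁴ / 17.1 = 0.227.

A ≈ 0.77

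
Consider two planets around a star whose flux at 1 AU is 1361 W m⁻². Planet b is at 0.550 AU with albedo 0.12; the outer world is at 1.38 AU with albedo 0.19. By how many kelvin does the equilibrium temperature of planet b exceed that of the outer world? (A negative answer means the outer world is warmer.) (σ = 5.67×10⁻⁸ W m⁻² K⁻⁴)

ΔT ≈ 138.7 K

T_eq = [S₀(1−A)/(4σd²)]^(1/4), so T ∝ (1−A)^(1/4) / √d.
T₁ = [1361×0.88/(4×5.67×10⁻⁸×0.550²)]^(1/4) = 363.49 K.
T₂ = [1361×0.81/(4×5.67×10⁻⁸×1.38²)]^(1/4) = 224.77 K.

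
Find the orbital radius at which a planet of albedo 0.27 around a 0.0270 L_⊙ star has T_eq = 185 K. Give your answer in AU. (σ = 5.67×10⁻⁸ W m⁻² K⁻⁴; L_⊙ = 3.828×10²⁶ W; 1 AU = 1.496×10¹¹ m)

d ≈ 0.318 AU

L = 0.0270 × 3.828×10²⁶ = 1.03×10²⁵ W.
From T_eq⁴ = L(1−A)/(16πσd²): d = √[L(1−A)/(16πσT_eq⁴)].
d = √[1.03×10²⁵ × 0.73 / (16π × 5.67×10⁻⁸ × (185)⁴)] = 4.75×10¹⁰ m = 0.318 AU.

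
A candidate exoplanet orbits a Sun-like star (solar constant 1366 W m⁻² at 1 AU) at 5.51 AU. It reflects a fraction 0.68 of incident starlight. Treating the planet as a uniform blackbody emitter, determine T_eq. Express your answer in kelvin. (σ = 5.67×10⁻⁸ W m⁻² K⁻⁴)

T_eq ≈ 89.3 K

Flux at 5.51 AU: S = 1366/5.51² = 45.0 W m⁻².
Energy balance: absorbed = emitted ⇒ πR²·S(1−A) = 4πR²·σT_eq⁴, so T_eq⁴ = S(1−A)/(4σ).
T_eq = [45.0 × 0.32 / (4 × 5.67×10⁻⁸)]^(1/4) = (6.35×10⁷)^(1/4) = 89.3 K.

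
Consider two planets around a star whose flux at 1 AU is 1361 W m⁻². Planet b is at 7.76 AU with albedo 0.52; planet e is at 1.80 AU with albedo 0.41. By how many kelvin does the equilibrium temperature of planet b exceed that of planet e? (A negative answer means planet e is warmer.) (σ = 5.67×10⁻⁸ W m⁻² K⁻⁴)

ΔT ≈ -98.7 K

T_eq = [S₀(1−A)/(4σd²)]^(1/4), so T ∝ (1−A)^(1/4) / √d.
T₁ = [1361×0.48/(4×5.67×10⁻⁸×7.76²)]^(1/4) = 83.16 K.
T₂ = [1361×0.59/(4×5.67×10⁻⁸×1.80²)]^(1/4) = 181.82 K.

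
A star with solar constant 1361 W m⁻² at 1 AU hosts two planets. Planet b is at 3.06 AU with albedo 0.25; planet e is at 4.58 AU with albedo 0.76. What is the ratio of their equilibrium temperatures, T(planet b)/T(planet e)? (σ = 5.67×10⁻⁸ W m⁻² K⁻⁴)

T_eq = [S₀(1−A)/(4σd²)]^(1/4), so T ∝ (1−A)^(1/4) / √d.
T₁ = [1361×0.75/(4×5.67×10⁻⁸×3.06²)]^(1/4) = 148.07 K.
T₂ = [1361×0.24/(4×5.67×10⁻⁸×4.58²)]^(1/4) = 91.03 K.

T₁/T₂ ≈ 1.627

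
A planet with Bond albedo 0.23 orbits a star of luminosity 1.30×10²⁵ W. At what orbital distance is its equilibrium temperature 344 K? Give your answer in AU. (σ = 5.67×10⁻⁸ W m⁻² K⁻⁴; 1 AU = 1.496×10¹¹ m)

From T_eq⁴ = L(1−A)/(16πσd²): d = √[L(1−A)/(16πσT_eq⁴)].
d = √[1.30×10²⁵ × 0.77 / (16π × 5.67×10⁻⁸ × (344)⁴)] = 1.58×10¹⁰ m = 0.106 AU.

d ≈ 0.106 AU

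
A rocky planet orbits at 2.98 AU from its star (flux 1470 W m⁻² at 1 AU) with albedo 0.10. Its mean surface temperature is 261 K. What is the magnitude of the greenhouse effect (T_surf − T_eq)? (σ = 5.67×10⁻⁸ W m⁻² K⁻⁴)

S = 1470/2.98² = 165.5 W m⁻².
T_eq = [S(1−A)/(4σ)]^(1/4) = [165.5×0.90/(4×5.67×10⁻⁸)]^(1/4) = 160.1 K.
ΔT = T_surf − T_eq = 261 − 160.1.

ΔT ≈ 100.9 K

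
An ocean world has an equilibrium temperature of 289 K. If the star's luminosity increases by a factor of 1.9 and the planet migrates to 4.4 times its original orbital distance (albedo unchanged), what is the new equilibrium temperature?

T_eq ∝ L^(1/4) · d^(−1/2).
T′ = 289 × 1.9^(1/4) / 4.4^(1/2) = 162 K.

T_eq ≈ 162 K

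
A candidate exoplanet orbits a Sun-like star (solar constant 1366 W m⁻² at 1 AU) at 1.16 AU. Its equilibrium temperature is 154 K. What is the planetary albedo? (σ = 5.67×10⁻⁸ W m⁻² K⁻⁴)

Flux at 1.16 AU: S = 1366/1.16² = 1020 W m⁻².
From T_eq⁴ = S(1−A)/(4σ): 1−A = 4σT_eq⁴/S.
1−A = 4 × 5.67×10⁻⁸ × (154)⁴ / 1020 = 0.126.

A ≈ 0.87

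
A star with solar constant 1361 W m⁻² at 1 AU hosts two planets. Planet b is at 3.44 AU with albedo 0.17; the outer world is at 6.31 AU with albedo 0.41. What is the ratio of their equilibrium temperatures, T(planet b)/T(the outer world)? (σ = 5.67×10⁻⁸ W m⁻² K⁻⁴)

T₁/T₂ ≈ 1.475

T_eq = [S₀(1−A)/(4σd²)]^(1/4), so T ∝ (1−A)^(1/4) / √d.
T₁ = [1361×0.83/(4×5.67×10⁻⁸×3.44²)]^(1/4) = 143.23 K.
T₂ = [1361×0.59/(4×5.67×10⁻⁸×6.31²)]^(1/4) = 97.11 K.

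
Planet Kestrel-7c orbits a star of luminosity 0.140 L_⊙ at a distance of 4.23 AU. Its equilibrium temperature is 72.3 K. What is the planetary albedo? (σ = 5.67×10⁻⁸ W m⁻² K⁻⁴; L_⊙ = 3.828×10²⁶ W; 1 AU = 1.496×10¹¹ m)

d = 4.23 AU = 6.33×10¹¹ m.
L = 0.140 × 3.828×10²⁶ = 5.36×10²⁵ W.
Flux: S = L/(4πd²) = 5.36×10²⁵/(4π×(6.33×10¹¹)²) = 10.6 W m⁻².
From T_eq⁴ = S(1−A)/(4σ): 1−A = 4σT_eq⁴/S.
1−A = 4 × 5.67×10⁻⁸ × (72.3)⁴ / 10.6 = 0.582.

A ≈ 0.42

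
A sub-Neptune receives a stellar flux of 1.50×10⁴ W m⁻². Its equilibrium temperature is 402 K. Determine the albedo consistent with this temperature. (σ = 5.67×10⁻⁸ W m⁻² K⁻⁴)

A ≈ 0.61

From T_eq⁴ = S(1−A)/(4σ): 1−A = 4σT_eq⁴/S.
1−A = 4 × 5.67×10⁻⁸ × (402)⁴ / 1.50×10⁴ = 0.395.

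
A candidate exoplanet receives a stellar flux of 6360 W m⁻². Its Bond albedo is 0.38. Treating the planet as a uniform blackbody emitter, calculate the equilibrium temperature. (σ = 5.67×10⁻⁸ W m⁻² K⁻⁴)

T_eq ≈ 363 K

Energy balance: absorbed = emitted ⇒ πR²·S(1−A) = 4πR²·σT_eq⁴, so T_eq⁴ = S(1−A)/(4σ).
T_eq = [6360 × 0.62 / (4 × 5.67×10⁻⁸)]^(1/4) = (1.74×10¹⁰)^(1/4) = 363 K.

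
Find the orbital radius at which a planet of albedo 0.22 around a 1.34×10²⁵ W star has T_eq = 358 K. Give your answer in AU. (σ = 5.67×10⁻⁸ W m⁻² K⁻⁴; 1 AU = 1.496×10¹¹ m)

d ≈ 0.0999 AU

From T_eq⁴ = L(1−A)/(16πσd²): d = √[L(1−A)/(16πσT_eq⁴)].
d = √[1.34×10²⁵ × 0.78 / (16π × 5.67×10⁻⁸ × (358)⁴)] = 1.49×10¹⁰ m = 0.0999 AU.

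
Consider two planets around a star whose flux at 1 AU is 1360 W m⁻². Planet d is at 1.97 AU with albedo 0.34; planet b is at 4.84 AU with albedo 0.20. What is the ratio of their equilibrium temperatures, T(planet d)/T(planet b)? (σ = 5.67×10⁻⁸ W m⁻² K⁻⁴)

T_eq = [S₀(1−A)/(4σd²)]^(1/4), so T ∝ (1−A)^(1/4) / √d.
T₁ = [1360×0.66/(4×5.67×10⁻⁸×1.97²)]^(1/4) = 178.70 K.
T₂ = [1360×0.80/(4×5.67×10⁻⁸×4.84²)]^(1/4) = 119.63 K.

T₁/T₂ ≈ 1.494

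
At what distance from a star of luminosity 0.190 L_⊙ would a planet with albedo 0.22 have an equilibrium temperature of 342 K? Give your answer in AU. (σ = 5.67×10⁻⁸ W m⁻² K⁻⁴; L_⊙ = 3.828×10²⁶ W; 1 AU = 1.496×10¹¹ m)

d ≈ 0.255 AU

L = 0.190 × 3.828×10²⁶ = 7.27×10²⁵ W.
From T_eq⁴ = L(1−A)/(16πσd²): d = √[L(1−A)/(16πσT_eq⁴)].
d = √[7.27×10²⁵ × 0.78 / (16π × 5.67×10⁻⁸ × (342)⁴)] = 3.81×10¹⁰ m = 0.255 AU.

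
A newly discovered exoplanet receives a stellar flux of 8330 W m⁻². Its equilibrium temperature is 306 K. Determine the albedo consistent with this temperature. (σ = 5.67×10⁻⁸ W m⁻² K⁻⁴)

From T_eq⁴ = S(1−A)/(4σ): 1−A = 4σT_eq⁴/S.
1−A = 4 × 5.67×10⁻⁸ × (306)⁴ / 8330 = 0.239.

A ≈ 0.76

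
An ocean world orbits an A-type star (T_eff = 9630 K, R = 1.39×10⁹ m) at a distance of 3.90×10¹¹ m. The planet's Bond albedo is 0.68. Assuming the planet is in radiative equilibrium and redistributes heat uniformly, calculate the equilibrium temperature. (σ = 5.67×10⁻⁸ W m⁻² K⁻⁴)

T_eq ≈ 306 K

L = 4πR_⋆²σT_⋆⁴ = 4π(1.39×10⁹)² × 5.67×10⁻⁸ × (9630)⁴ = 1.18×10²⁸ W.
S = L/(4πd²) = 6190 W m⁻².
Energy balance: absorbed = emitted ⇒ πR²·S(1−A) = 4πR²·σT_eq⁴, so T_eq⁴ = S(1−A)/(4σ).
T_eq = [6190 × 0.32 / (4 × 5.67×10⁻⁸)]^(1/4) = (8.74×10⁹)^(1/4) = 306 K.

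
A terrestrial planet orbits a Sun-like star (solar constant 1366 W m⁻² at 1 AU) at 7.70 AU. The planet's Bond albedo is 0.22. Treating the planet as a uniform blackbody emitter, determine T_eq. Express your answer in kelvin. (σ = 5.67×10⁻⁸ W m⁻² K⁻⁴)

T_eq ≈ 94.3 K

Flux at 7.70 AU: S = 1366/7.70² = 23.0 W m⁻².
Energy balance: absorbed = emitted ⇒ πR²·S(1−A) = 4πR²·σT_eq⁴, so T_eq⁴ = S(1−A)/(4σ).
T_eq = [23.0 × 0.78 / (4 × 5.67×10⁻⁸)]^(1/4) = (7.92×10⁷)^(1/4) = 94.3 K.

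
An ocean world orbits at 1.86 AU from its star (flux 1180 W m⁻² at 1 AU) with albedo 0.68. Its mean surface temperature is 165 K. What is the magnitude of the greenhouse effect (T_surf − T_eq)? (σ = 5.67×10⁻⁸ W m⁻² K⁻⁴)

ΔT ≈ 16.9 K

S = 1180/1.86² = 341.1 W m⁻².
T_eq = [S(1−A)/(4σ)]^(1/4) = [341.1×0.32/(4×5.67×10⁻⁸)]^(1/4) = 148.1 K.
ΔT = T_surf − T_eq = 165 − 148.1.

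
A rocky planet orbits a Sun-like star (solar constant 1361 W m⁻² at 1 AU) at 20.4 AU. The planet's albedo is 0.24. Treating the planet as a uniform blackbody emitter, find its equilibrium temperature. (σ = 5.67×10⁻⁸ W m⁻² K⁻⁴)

T_eq ≈ 57.5 K

Flux at 20.4 AU: S = 1361/20.4² = 3.27 W m⁻².
Energy balance: absorbed = emitted ⇒ πR²·S(1−A) = 4πR²·σT_eq⁴, so T_eq⁴ = S(1−A)/(4σ).
T_eq = [3.27 × 0.76 / (4 × 5.67×10⁻⁸)]^(1/4) = (1.10×10⁷)^(1/4) = 57.5 K.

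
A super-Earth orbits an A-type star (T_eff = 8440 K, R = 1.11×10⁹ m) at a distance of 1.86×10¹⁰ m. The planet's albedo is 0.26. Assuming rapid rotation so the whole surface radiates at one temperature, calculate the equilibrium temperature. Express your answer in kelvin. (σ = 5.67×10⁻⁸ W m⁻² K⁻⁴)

L = 4πR_⋆²σT_⋆⁴ = 4π(1.11×10⁹)² × 5.67×10⁻⁸ × (8440)⁴ = 4.45×10²⁷ W.
S = L/(4πd²) = 1.02×10⁶ W m⁻².
Energy balance: absorbed = emitted ⇒ πR²·S(1−A) = 4πR²·σT_eq⁴, so T_eq⁴ = S(1−A)/(4σ).
T_eq = [1.02×10⁶ × 0.74 / (4 × 5.67×10⁻⁸)]^(1/4) = (3.34×10¹²)^(1/4) = 1350 K.

T_eq ≈ 1350 K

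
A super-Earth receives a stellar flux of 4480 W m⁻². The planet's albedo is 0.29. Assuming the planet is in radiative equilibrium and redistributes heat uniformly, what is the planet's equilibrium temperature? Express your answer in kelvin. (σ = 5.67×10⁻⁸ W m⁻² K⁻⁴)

Energy balance: absorbed = emitted ⇒ πR²·S(1−A) = 4πR²·σT_eq⁴, so T_eq⁴ = S(1−A)/(4σ).
T_eq = [4480 × 0.71 / (4 × 5.67×10⁻⁸)]^(1/4) = (1.40×10¹⁰)^(1/4) = 344 K.

T_eq ≈ 344 K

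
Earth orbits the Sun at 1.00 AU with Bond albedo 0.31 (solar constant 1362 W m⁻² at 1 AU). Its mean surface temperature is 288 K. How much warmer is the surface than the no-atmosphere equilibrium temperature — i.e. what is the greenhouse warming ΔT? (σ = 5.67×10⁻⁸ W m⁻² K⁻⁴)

S = 1362/1.00² = 1362 W m⁻².
T_eq = [S(1−A)/(4σ)]^(1/4) = [1362×0.69/(4×5.67×10⁻⁸)]^(1/4) = 253.7 K.
ΔT = T_surf − T_eq = 288 − 253.7.

ΔT ≈ 34.3 K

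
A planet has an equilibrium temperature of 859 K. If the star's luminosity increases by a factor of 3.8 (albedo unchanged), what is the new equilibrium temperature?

T_eq ≈ 1200 K

T_eq ∝ L^(1/4) · d^(−1/2).
T′ = 859 × 3.8^(1/4) = 1200 K.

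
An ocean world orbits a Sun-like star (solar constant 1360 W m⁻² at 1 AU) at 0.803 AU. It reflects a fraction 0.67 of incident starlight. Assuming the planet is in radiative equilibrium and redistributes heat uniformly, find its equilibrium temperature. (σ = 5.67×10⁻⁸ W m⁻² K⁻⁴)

Flux at 0.803 AU: S = 1360/0.803² = 2110 W m⁻².
Energy balance: absorbed = emitted ⇒ πR²·S(1−A) = 4πR²·σT_eq⁴, so T_eq⁴ = S(1−A)/(4σ).
T_eq = [2110 × 0.33 / (4 × 5.67×10⁻⁸)]^(1/4) = (3.07×10⁹)^(1/4) = 235 K.

T_eq ≈ 235 K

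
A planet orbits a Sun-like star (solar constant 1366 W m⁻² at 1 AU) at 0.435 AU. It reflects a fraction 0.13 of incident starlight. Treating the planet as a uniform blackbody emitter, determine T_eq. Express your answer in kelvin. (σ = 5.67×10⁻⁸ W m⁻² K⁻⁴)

T_eq ≈ 408 K

Flux at 0.435 AU: S = 1366/0.435² = 7220 W m⁻².
Energy balance: absorbed = emitted ⇒ πR²·S(1−A) = 4πR²·σT_eq⁴, so T_eq⁴ = S(1−A)/(4σ).
T_eq = [7220 × 0.87 / (4 × 5.67×10⁻⁸)]^(1/4) = (2.77×10¹⁰)^(1/4) = 408 K.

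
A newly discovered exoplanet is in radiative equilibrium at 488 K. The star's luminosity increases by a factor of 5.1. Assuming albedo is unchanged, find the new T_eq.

T_eq ≈ 733 K

T_eq ∝ L^(1/4) · d^(−1/2).
T′ = 488 × 5.1^(1/4) = 733 K.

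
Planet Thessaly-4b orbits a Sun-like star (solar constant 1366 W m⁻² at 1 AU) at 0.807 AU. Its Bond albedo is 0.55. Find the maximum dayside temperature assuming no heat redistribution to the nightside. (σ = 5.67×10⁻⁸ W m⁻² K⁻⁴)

T_ss ≈ 359 K

Flux at 0.807 AU: S = 1366/0.807² = 2100 W m⁻².
With no redistribution each surface element balances locally: S(1−A) = σT⁴.
T = [2100 × 0.45 / 5.67×10⁻⁸]^(1/4) = (1.66×10¹⁰)^(1/4) = 359 K.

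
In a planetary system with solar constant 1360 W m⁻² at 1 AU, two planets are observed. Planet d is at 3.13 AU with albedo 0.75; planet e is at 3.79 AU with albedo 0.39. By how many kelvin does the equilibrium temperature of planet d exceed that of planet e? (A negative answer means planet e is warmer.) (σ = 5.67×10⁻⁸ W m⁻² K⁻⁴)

ΔT ≈ -15.1 K

T_eq = [S₀(1−A)/(4σd²)]^(1/4), so T ∝ (1−A)^(1/4) / √d.
T₁ = [1360×0.25/(4×5.67×10⁻⁸×3.13²)]^(1/4) = 111.22 K.
T₂ = [1360×0.61/(4×5.67×10⁻⁸×3.79²)]^(1/4) = 126.32 K.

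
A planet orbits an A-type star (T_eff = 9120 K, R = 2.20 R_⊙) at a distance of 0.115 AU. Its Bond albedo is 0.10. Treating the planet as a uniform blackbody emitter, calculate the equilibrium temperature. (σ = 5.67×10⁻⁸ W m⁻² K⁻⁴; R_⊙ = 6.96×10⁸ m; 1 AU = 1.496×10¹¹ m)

R_⋆ = 2.20 × 6.96×10⁸ = 1.53×10⁹ m.
d = 0.115 AU = 1.72×10¹⁰ m.
L = 4πR_⋆²σT_⋆⁴ = 4π(1.53×10⁹)² × 5.67×10⁻⁸ × (9120)⁴ = 1.16×10²⁸ W.
S = L/(4πd²) = 3.11×10⁶ W m⁻².
Energy balance: absorbed = emitted ⇒ πR²·S(1−A) = 4πR²·σT_eq⁴, so T_eq⁴ = S(1−A)/(4σ).
T_eq = [3.11×10⁶ × 0.90 / (4 × 5.67×10⁻⁸)]^(1/4) = (1.23×10¹³)^(1/4) = 1870 K.

T_eq ≈ 1870 K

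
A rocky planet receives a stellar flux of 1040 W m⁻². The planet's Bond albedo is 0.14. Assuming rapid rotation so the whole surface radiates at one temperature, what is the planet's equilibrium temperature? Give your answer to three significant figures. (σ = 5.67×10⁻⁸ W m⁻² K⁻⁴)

Energy balance: absorbed = emitted ⇒ πR²·S(1−A) = 4πR²·σT_eq⁴, so T_eq⁴ = S(1−A)/(4σ).
T_eq = [1040 × 0.86 / (4 × 5.67×10⁻⁸)]^(1/4) = (3.94×10⁹)^(1/4) = 251 K.

T_eq ≈ 251 K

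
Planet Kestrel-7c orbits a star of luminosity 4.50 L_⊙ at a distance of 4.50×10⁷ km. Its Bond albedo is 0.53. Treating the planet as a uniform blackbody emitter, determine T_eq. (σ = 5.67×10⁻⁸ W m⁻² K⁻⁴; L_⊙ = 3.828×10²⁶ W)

d = 4.50×10⁷ km = 4.50×10¹⁰ m.
L = 4.50 × 3.828×10²⁶ = 1.72×10²⁷ W.
Flux: S = L/(4πd²) = 1.72×10²⁷/(4π×(4.50×10¹⁰)²) = 6.77×10⁴ W m⁻².
Energy balance: absorbed = emitted ⇒ πR²·S(1−A) = 4πR²·σT_eq⁴, so T_eq⁴ = S(1−A)/(4σ).
T_eq = [6.77×10⁴ × 0.47 / (4 × 5.67×10⁻⁸)]^(1/4) = (1.40×10¹¹)^(1/4) = 612 K.

T_eq ≈ 612 K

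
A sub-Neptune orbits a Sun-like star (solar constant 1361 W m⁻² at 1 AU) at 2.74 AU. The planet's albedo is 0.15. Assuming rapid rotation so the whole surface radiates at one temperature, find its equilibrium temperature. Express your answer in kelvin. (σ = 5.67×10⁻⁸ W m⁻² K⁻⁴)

Flux at 2.74 AU: S = 1361/2.74² = 181 W m⁻².
Energy balance: absorbed = emitted ⇒ πR²·S(1−A) = 4πR²·σT_eq⁴, so T_eq⁴ = S(1−A)/(4σ).
T_eq = [181 × 0.85 / (4 × 5.67×10⁻⁸)]^(1/4) = (6.79×10⁸)^(1/4) = 161 K.

T_eq ≈ 161 K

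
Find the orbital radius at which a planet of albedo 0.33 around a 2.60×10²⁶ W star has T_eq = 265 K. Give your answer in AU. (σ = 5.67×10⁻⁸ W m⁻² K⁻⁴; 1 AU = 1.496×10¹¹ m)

d ≈ 0.744 AU

From T_eq⁴ = L(1−A)/(16πσd²): d = √[L(1−A)/(16πσT_eq⁴)].
d = √[2.60×10²⁶ × 0.67 / (16π × 5.67×10⁻⁸ × (265)⁴)] = 1.11×10¹¹ m = 0.744 AU.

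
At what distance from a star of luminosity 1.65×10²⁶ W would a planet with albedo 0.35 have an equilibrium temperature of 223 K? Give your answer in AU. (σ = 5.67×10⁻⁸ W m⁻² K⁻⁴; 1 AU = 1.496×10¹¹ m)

From T_eq⁴ = L(1−A)/(16πσd²): d = √[L(1−A)/(16πσT_eq⁴)].
d = √[1.65×10²⁶ × 0.65 / (16π × 5.67×10⁻⁸ × (223)⁴)] = 1.23×10¹¹ m = 0.825 AU.

d ≈ 0.825 AU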